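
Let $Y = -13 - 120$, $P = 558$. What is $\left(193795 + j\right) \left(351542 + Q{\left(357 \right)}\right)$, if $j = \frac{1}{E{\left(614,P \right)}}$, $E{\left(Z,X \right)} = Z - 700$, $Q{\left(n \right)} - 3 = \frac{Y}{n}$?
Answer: $\frac{149403798267172}{2193} \approx 6.8128 \cdot 10^{10}$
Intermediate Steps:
$Y = -133$ ($Y = -13 - 120 = -133$)
$Q{\left(n \right)} = 3 - \frac{133}{n}$
$E{\left(Z,X \right)} = -700 + Z$
$j = - \frac{1}{86}$ ($j = \frac{1}{-700 + 614} = \frac{1}{-86} = - \frac{1}{86} \approx -0.011628$)
$\left(193795 + j\right) \left(351542 + Q{\left(357 \right)}\right) = \left(193795 - \frac{1}{86}\right) \left(351542 + \left(3 - \frac{133}{357}\right)\right) = \frac{16666369 \left(351542 + \left(3 - \frac{19}{51}\right)\right)}{86} = \frac{16666369 \left(351542 + \frac{134}{51}\right)}{86} = \frac{16666369}{86} \cdot \frac{17928776}{51} = \frac{149403798267172}{2193}$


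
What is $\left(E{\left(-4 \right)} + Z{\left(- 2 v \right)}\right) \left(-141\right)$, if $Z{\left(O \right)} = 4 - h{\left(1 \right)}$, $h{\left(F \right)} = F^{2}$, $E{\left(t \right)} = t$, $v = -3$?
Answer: $141$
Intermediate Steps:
$Z{\left(O \right)} = 3$ ($Z{\left(O \right)} = 4 - 1^{2} = 4 - 1 = 3$)
$\left(E{\left(-4 \right)} + Z{\left(- 2 v \right)}\right) \left(-141\right) = \left(-4 + 3\right) \left(-141\right) = \left(-1\right) \left(-141\right) = 141$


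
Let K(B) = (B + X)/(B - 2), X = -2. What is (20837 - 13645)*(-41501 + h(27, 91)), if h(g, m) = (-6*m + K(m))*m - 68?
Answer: -655651488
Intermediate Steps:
K(B) = 1 (K(B) = (B - 2)/(B - 2) = (-2 + B)/(-2 + B) = 1)
h(g, m) = -68 + m*(1 - 6*m) (h(g, m) = (-6*m + 1)*m - 68 = (1 - 6*m)*m - 68 = m*(1 - 6*m) - 68 = -68 + m*(1 - 6*m))
(20837 - 13645)*(-41501 + h(27, 91)) = (20837 - 13645)*(-41501 + (-68 + 91 - 6*91²)) = 7192*(-41501 + (-68 + 91 - 6*8281)) = 7192*(-41501 + (-68 + 91 - 49686)) = 7192*(-41501 - 49663) = 7192*(-91164) = -655651488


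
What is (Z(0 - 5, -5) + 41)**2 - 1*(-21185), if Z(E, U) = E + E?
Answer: 22146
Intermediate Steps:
Z(E, U) = 2*E
(Z(0 - 5, -5) + 41)**2 - 1*(-21185) = (2*(0 - 5) + 41)**2 - 1*(-21185) = (2*(-5) + 41)**2 + 21185 = (-10 + 41)**2 + 21185 = 31**2 + 21185 = 961 + 21185 = 22146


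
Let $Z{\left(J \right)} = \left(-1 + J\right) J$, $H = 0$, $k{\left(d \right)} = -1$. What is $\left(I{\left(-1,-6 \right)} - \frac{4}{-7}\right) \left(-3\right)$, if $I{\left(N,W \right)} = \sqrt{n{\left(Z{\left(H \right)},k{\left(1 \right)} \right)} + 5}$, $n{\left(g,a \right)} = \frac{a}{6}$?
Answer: $- \frac{12}{7} - \frac{\sqrt{174}}{2} \approx -8.3097$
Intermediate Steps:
$Z{\left(J \right)} = J \left(-1 + J\right)$
$n{\left(g,a \right)} = \frac{a}{6}$ ($n{\left(g,a \right)} = a \frac{1}{6} = \frac{a}{6}$)
$I{\left(N,W \right)} = \frac{\sqrt{174}}{6}$ ($I{\left(N,W \right)} = \sqrt{\frac{1}{6} \left(-1\right) + 5} = \sqrt{- \frac{1}{6} + 5} = \sqrt{\frac{29}{6}} = \frac{\sqrt{174}}{6}$)
$\left(I{\left(-1,-6 \right)} - \frac{4}{-7}\right) \left(-3\right) = \left(\frac{\sqrt{174}}{6} - \frac{4}{-7}\right) \left(-3\right) = \left(\frac{\sqrt{174}}{6} - - \frac{4}{7}\right) \left(-3\right) = \left(\frac{\sqrt{174}}{6} + \frac{4}{7}\right) \left(-3\right) = \left(\frac{4}{7} + \frac{\sqrt{174}}{6}\right) \left(-3\right) = - \frac{12}{7} - \frac{\sqrt{174}}{2}$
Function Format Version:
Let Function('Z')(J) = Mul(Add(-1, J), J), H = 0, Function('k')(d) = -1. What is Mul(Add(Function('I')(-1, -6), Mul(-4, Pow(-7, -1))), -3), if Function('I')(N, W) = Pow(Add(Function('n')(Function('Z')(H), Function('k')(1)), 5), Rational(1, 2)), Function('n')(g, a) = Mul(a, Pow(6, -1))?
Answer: Add(Rational(-12, 7), Mul(Rational(-1, 2), Pow(174, Rational(1, 2)))) ≈ -8.3097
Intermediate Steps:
Function('Z')(J) = Mul(J, Add(-1, J))
Function('n')(g, a) = Mul(Rational(1, 6), a) (Function('n')(g, a) = Mul(a, Rational(1, 6)) = Mul(Rational(1, 6), a))
Function('I')(N, W) = Mul(Rational(1, 6), Pow(174, Rational(1, 2))) (Function('I')(N, W) = Pow(Add(Mul(Rational(1, 6), -1), 5), Rational(1, 2)) = Pow(Add(Rational(-1, 6), 5), Rational(1, 2)) = Pow(Rational(29, 6), Rational(1, 2)) = Mul(Rational(1, 6), Pow(174, Rational(1, 2))))
Mul(Add(Function('I')(-1, -6), Mul(-4, Pow(-7, -1))), -3) = Mul(Add(Mul(Rational(1, 6), Pow(174, Rational(1, 2))), Mul(-4, Pow(-7, -1))), -3) = Mul(Add(Mul(Rational(1, 6), Pow(174, Rational(1, 2))), Mul(-4, Rational(-1, 7))), -3) = Mul(Add(Mul(Rational(1, 6), Pow(174, Rational(1, 2))), Rational(4, 7)), -3) = Mul(Add(Rational(4, 7), Mul(Rational(1, 6), Pow(174, Rational(1, 2)))), -3) = Add(Rational(-12, 7), Mul(Rational(-1, 2), Pow(174, Rational(1, 2))))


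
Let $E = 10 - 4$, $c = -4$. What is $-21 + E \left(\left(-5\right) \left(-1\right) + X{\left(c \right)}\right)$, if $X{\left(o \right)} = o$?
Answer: $-15$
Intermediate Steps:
$E = 6$ ($E = 10 - 4 = 6$)
$-21 + E \left(\left(-5\right) \left(-1\right) + X{\left(c \right)}\right) = -21 + 6 \left(\left(-5\right) \left(-1\right) - 4\right) = -21 + 6 \left(5 - 4\right) = -21 + 6 \cdot 1 = -21 + 6 = -15$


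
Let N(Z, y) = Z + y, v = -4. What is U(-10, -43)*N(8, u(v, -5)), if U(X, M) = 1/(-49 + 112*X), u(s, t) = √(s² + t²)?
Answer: -8/1169 - √41/1169 ≈ -0.012321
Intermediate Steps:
U(-10, -43)*N(8, u(v, -5)) = (1/(7*(-7 + 16*(-10))))*(8 + √((-4)² + (-5)²)) = (1/(7*(-7 - 160)))*(8 + √(16 + 25)) = ((⅐)/(-167))*(8 + √41) = ((⅐)*(-1/167))*(8 + √41) = -(8 + √41)/1169 = -8/1169 - √41/1169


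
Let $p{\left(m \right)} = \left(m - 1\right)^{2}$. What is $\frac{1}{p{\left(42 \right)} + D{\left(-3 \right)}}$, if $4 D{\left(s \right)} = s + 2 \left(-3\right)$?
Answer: $\frac{4}{6715} \approx 0.00059568$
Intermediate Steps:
$p{\left(m \right)} = \left(-1 + m\right)^{2}$
$D{\left(s \right)} = - \frac{3}{2} + \frac{s}{4}$ ($D{\left(s \right)} = \frac{s + 2 \left(-3\right)}{4} = \frac{s - 6}{4} = \frac{-6 + s}{4} = - \frac{3}{2} + \frac{s}{4}$)
$\frac{1}{p{\left(42 \right)} + D{\left(-3 \right)}} = \frac{1}{\left(-1 + 42\right)^{2} + \left(- \frac{3}{2} + \frac{1}{4} \left(-3\right)\right)} = \frac{1}{41^{2} - \frac{9}{4}} = \frac{1}{1681 - \frac{9}{4}} = \frac{1}{\frac{6715}{4}} = \frac{4}{6715}$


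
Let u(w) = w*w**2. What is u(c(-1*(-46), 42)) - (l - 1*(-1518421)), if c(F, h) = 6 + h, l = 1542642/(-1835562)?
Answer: -430692645376/305927 ≈ -1.4078e+6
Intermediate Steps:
l = -257107/305927 (l = 1542642*(-1/1835562) = -257107/305927 ≈ -0.84042)
u(w) = w**3
u(c(-1*(-46), 42)) - (l - 1*(-1518421)) = (6 + 42)**3 - (-257107/305927 - 1*(-1518421)) = 48**3 - (-257107/305927 + 1518421) = 110592 - 1*464525724160/305927 = 110592 - 464525724160/305927 = -430692645376/305927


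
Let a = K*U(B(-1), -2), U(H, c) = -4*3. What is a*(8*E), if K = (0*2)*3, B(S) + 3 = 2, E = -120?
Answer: 0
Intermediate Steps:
B(S) = -1 (B(S) = -3 + 2 = -1)
U(H, c) = -12
K = 0 (K = 0*3 = 0)
a = 0 (a = 0*(-12) = 0)
a*(8*E) = 0*(8*(-120)) = 0*(-960) = 0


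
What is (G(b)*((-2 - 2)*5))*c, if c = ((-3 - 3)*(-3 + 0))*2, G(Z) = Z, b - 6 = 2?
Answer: -5760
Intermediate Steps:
b = 8 (b = 6 + 2 = 8)
c = 36 (c = -6*(-3)*2 = 18*2 = 36)
(G(b)*((-2 - 2)*5))*c = (8*((-2 - 2)*5))*36 = (8*(-4*5))*36 = (8*(-20))*36 = -160*36 = -5760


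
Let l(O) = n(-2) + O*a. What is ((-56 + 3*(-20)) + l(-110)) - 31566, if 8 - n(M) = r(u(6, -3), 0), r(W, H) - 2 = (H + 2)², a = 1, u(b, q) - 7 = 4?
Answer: -31790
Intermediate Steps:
u(b, q) = 11 (u(b, q) = 7 + 4 = 11)
r(W, H) = 2 + (2 + H)² (r(W, H) = 2 + (H + 2)² = 2 + (2 + H)²)
n(M) = 2 (n(M) = 8 - (2 + (2 + 0)²) = 8 - (2 + 2²) = 8 - (2 + 4) = 8 - 1*6 = 8 - 6 = 2)
l(O) = 2 + O (l(O) = 2 + O*1 = 2 + O)
((-56 + 3*(-20)) + l(-110)) - 31566 = ((-56 + 3*(-20)) + (2 - 110)) - 31566 = ((-56 - 60) - 108) - 31566 = (-116 - 108) - 31566 = -224 - 31566 = -31790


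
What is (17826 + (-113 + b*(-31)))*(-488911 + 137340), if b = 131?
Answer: -4799647292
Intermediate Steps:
(17826 + (-113 + b*(-31)))*(-488911 + 137340) = (17826 + (-113 + 131*(-31)))*(-488911 + 137340) = (17826 + (-113 - 4061))*(-351571) = (17826 - 4174)*(-351571) = 13652*(-351571) = -4799647292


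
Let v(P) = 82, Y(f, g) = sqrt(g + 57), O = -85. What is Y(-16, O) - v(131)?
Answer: -82 + 2*I*sqrt(7) ≈ -82.0 + 5.2915*I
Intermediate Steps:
Y(f, g) = sqrt(57 + g)
Y(-16, O) - v(131) = sqrt(57 - 85) - 1*82 = sqrt(-28) - 82 = 2*I*sqrt(7) - 82 = -82 + 2*I*sqrt(7)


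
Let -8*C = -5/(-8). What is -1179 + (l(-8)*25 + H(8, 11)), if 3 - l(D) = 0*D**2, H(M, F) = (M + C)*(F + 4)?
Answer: -63051/64 ≈ -985.17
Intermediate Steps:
C = -5/64 (C = -(-5)/(8*(-8)) = -(-5)*(-1)/(8*8) = -1/8*5/8 = -5/64 ≈ -0.078125)
H(M, F) = (4 + F)*(-5/64 + M) (H(M, F) = (M - 5/64)*(F + 4) = (-5/64 + M)*(4 + F) = (4 + F)*(-5/64 + M))
l(D) = 3 (l(D) = 3 - 0*D**2 = 3 - 1*0 = 3 + 0 = 3)
-1179 + (l(-8)*25 + H(8, 11)) = -1179 + (3*25 + (-5/16 + 4*8 - 5/64*11 + 11*8)) = -1179 + (75 + (-5/16 + 32 - 55/64 + 88)) = -1179 + (75 + 7605/64) = -1179 + 12405/64 = -63051/64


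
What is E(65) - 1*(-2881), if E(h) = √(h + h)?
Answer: 2881 + √130 ≈ 2892.4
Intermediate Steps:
E(h) = √2*√h (E(h) = √(2*h) = √2*√h)
E(65) - 1*(-2881) = √2*√65 - 1*(-2881) = √130 + 2881 = 2881 + √130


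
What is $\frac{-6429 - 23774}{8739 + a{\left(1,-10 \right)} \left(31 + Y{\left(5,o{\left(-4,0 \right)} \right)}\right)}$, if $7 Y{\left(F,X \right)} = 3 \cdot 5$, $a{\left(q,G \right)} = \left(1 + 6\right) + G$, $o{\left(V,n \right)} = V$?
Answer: $- \frac{211421}{60477} \approx -3.4959$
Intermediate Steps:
$a{\left(q,G \right)} = 7 + G$
$Y{\left(F,X \right)} = \frac{15}{7}$ ($Y{\left(F,X \right)} = \frac{3 \cdot 5}{7} = \frac{1}{7} \cdot 15 = \frac{15}{7}$)
$\frac{-6429 - 23774}{8739 + a{\left(1,-10 \right)} \left(31 + Y{\left(5,o{\left(-4,0 \right)} \right)}\right)} = \frac{-6429 - 23774}{8739 + \left(7 - 10\right) \left(31 + \frac{15}{7}\right)} = - \frac{30203}{8739 - \frac{696}{7}} = - \frac{30203}{\frac{60477}{7}} = \left(-30203\right) \frac{7}{60477} = - \frac{211421}{60477}$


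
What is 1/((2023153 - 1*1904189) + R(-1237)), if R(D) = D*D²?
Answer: -1/1892700089 ≈ -5.2835e-10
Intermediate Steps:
R(D) = D³
1/((2023153 - 1*1904189) + R(-1237)) = 1/((2023153 - 1*1904189) + (-1237)³) = 1/((2023153 - 1904189) - 1892819053) = 1/(118964 - 1892819053) = 1/(-1892700089) = -1/1892700089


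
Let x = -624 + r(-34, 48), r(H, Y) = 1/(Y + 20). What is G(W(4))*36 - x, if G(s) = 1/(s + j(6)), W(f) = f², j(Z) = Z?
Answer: 467965/748 ≈ 625.62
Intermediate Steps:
r(H, Y) = 1/(20 + Y)
G(s) = 1/(6 + s) (G(s) = 1/(s + 6) = 1/(6 + s))
x = -42431/68 (x = -624 + 1/(20 + 48) = -624 + 1/68 = -42431/68 ≈ -623.99)
G(W(4))*36 - x = 36/(6 + 4²) - 1*(-42431/68) = 36/(6 + 16) + 42431/68 = 36/22 + 42431/68 = (1/22)*36 + 42431/68 = 18/11 + 42431/68 = 467965/748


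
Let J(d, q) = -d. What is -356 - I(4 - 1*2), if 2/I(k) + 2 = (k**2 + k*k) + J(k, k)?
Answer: -713/2 ≈ -356.50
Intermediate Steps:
I(k) = 2/(-2 - k + 2*k**2) (I(k) = 2/(-2 + ((k**2 + k*k) - k)) = 2/(-2 + ((k**2 + k**2) - k)) = 2/(-2 + (2*k**2 - k)) = 2/(-2 + (-k + 2*k**2)) = 2/(-2 - k + 2*k**2))
-356 - I(4 - 1*2) = -356 - 2/(-2 - (4 - 1*2) + 2*(4 - 1*2)**2) = -356 - 2/(-2 - (4 - 2) + 2*(4 - 2)**2) = -356 - 2/(-2 - 1*2 + 2*2**2) = -356 - 2/(-2 - 2 + 2*4) = -356 - 2/(-2 - 2 + 8) = -356 - 2/4 = -356 - 1*1/2 = -356 - 1/2 = -713/2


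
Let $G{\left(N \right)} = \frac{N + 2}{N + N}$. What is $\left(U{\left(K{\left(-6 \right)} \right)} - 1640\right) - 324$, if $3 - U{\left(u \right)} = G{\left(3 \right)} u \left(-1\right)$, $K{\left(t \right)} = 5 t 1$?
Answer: $-1986$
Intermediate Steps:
$G{\left(N \right)} = \frac{2 + N}{2 N}$
$K{\left(t \right)} = 5 t$
$U{\left(u \right)} = 3 + \frac{5 u}{6}$ ($U{\left(u \right)} = 3 - \frac{2 + 3}{2 \cdot 3} u \left(-1\right) = 3 - \frac{1}{2} \cdot \frac{1}{3} \cdot 5 u \left(-1\right) = 3 - \frac{5 u}{6} \left(-1\right) = 3 - - \frac{5 u}{6} = 3 + \frac{5 u}{6}$)
$\left(U{\left(K{\left(-6 \right)} \right)} - 1640\right) - 324 = \left(\left(3 + \frac{5 \cdot 5 \left(-6\right)}{6}\right) - 1640\right) - 324 = \left(\left(3 + \frac{5}{6} \left(-30\right)\right) - 1640\right) - 324 = \left(\left(3 - 25\right) - 1640\right) - 324 = \left(-22 - 1640\right) - 324 = -1662 - 324 = -1986$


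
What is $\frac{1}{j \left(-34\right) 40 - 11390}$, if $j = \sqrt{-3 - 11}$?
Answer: $\frac{i}{170 \left(- 67 i + 8 \sqrt{14}\right)} \approx -7.3188 \cdot 10^{-5} + 3.2698 \cdot 10^{-5} i$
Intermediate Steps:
$j = i \sqrt{14}$ ($j = \sqrt{-14} = i \sqrt{14} \approx 3.7417 i$)
$\frac{1}{j \left(-34\right) 40 - 11390} = \frac{1}{i \sqrt{14} \left(-34\right) 40 - 11390} = \frac{1}{- 34 i \sqrt{14} \cdot 40 - 11390} = \frac{1}{- 1360 i \sqrt{14} - 11390} = \frac{1}{-11390 - 1360 i \sqrt{14}}$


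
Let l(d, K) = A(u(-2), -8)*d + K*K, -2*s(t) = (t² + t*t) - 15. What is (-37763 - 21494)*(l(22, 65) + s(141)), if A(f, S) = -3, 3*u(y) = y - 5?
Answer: 1862388253/2 ≈ 9.3119e+8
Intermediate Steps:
u(y) = -5/3 + y/3 (u(y) = (y - 5)/3 = (-5 + y)/3 = -5/3 + y/3)
s(t) = 15/2 - t² (s(t) = -((t² + t*t) - 15)/2 = -((t² + t²) - 15)/2 = -(2*t² - 15)/2 = -(-15 + 2*t²)/2 = 15/2 - t²)
l(d, K) = K² - 3*d (l(d, K) = -3*d + K*K = -3*d + K² = K² - 3*d)
(-37763 - 21494)*(l(22, 65) + s(141)) = (-37763 - 21494)*((65² - 3*22) + (15/2 - 1*141²)) = -59257*((4225 - 66) + (15/2 - 1*19881)) = -59257*(4159 + (15/2 - 19881)) = -59257*(4159 - 39747/2) = -59257*(-31429/2) = 1862388253/2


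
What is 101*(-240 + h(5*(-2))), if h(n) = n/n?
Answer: -24139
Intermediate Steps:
h(n) = 1
101*(-240 + h(5*(-2))) = 101*(-240 + 1) = 101*(-239) = -24139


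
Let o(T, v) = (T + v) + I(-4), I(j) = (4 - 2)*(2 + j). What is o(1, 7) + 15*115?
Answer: 1729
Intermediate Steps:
I(j) = 4 + 2*j (I(j) = 2*(2 + j) = 4 + 2*j)
o(T, v) = -4 + T + v (o(T, v) = (T + v) + (4 + 2*(-4)) = (T + v) + (4 - 8) = (T + v) - 4 = -4 + T + v)
o(1, 7) + 15*115 = (-4 + 1 + 7) + 15*115 = 4 + 1725 = 1729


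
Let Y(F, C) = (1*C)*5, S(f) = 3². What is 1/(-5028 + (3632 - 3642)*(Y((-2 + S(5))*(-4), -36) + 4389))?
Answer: -1/47118 ≈ -2.1223e-5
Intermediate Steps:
S(f) = 9
Y(F, C) = 5*C (Y(F, C) = C*5 = 5*C)
1/(-5028 + (3632 - 3642)*(Y((-2 + S(5))*(-4), -36) + 4389)) = 1/(-5028 + (3632 - 3642)*(5*(-36) + 4389)) = 1/(-5028 - 10*(-180 + 4389)) = 1/(-5028 - 10*4209) = 1/(-5028 - 42090) = 1/(-47118) = -1/47118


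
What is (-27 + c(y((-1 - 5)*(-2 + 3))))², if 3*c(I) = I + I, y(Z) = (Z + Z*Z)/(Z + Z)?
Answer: 7396/9 ≈ 821.78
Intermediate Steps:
y(Z) = (Z + Z²)/(2*Z) (y(Z) = (Z + Z²)/((2*Z)) = (Z + Z²)*(1/(2*Z)) = (Z + Z²)/(2*Z))
c(I) = 2*I/3 (c(I) = (I + I)/3 = (2*I)/3 = 2*I/3)
(-27 + c(y((-1 - 5)*(-2 + 3))))² = (-27 + 2*(½ + ((-1 - 5)*(-2 + 3))/2)/3)² = (-27 + 2*(½ + (-6*1)/2)/3)² = (-27 + 2*(½ + (½)*(-6))/3)² = (-27 + 2*(½ - 3)/3)² = (-27 + (⅔)*(-5/2))² = (-27 - 5/3)² = (-86/3)² = 7396/9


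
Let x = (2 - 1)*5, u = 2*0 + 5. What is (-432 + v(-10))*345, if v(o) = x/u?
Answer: -148695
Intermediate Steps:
u = 5 (u = 0 + 5 = 5)
x = 5 (x = 1*5 = 5)
v(o) = 1 (v(o) = 5/5 = 5*(⅕) = 1)
(-432 + v(-10))*345 = (-432 + 1)*345 = -431*345 = -148695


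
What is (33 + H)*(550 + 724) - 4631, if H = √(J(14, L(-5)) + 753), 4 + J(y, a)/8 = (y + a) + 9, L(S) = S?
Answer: 37411 + 1274*√865 ≈ 74881.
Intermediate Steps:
J(y, a) = 40 + 8*a + 8*y (J(y, a) = -32 + 8*((y + a) + 9) = -32 + 8*((a + y) + 9) = -32 + 8*(9 + a + y) = -32 + (72 + 8*a + 8*y) = 40 + 8*a + 8*y)
H = √865 (H = √((40 + 8*(-5) + 8*14) + 753) = √((40 - 40 + 112) + 753) = √(112 + 753) = √865 ≈ 29.411)
(33 + H)*(550 + 724) - 4631 = (33 + √865)*(550 + 724) - 4631 = (33 + √865)*1274 - 4631 = (42042 + 1274*√865) - 4631 = 37411 + 1274*√865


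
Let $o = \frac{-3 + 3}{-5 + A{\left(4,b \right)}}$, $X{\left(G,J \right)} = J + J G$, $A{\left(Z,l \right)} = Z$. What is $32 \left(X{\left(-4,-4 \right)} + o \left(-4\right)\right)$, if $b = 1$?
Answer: $384$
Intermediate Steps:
$X{\left(G,J \right)} = J + G J$
$o = 0$ ($o = \frac{-3 + 3}{-5 + 4} = \frac{0}{-1} = 0 \left(-1\right) = 0$)
$32 \left(X{\left(-4,-4 \right)} + o \left(-4\right)\right) = 32 \left(- 4 \left(1 - 4\right) + 0 \left(-4\right)\right) = 32 \left(\left(-4\right) \left(-3\right) + 0\right) = 32 \left(12 + 0\right) = 32 \cdot 12 = 384$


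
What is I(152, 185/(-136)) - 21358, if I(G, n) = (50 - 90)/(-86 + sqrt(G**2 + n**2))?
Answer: -6206044721934/290569393 - 5440*sqrt(427365809)/290569393 ≈ -21359.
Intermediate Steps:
I(G, n) = -40/(-86 + sqrt(G**2 + n**2))
I(152, 185/(-136)) - 21358 = -40/(-86 + sqrt(152**2 + (185/(-136))**2)) - 21358 = -40/(-86 + sqrt(23104 + (185*(-1/136))**2)) - 21358 = -40/(-86 + sqrt(23104 + (-185/136)**2)) - 21358 = -40/(-86 + sqrt(23104 + 34225/18496)) - 21358 = -40/(-86 + sqrt(427365809/18496)) - 21358 = -40/(-86 + sqrt(427365809)/136) - 21358 = -21358 - 40/(-86 + sqrt(427365809)/136)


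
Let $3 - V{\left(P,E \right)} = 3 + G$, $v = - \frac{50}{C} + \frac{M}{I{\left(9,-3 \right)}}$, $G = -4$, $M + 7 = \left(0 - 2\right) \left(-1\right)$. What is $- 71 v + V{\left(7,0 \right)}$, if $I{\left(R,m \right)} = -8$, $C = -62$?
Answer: $- \frac{24213}{248} \approx -97.633$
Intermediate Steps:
$M = -5$ ($M = -7 + \left(0 - 2\right) \left(-1\right) = -7 - -2 = -7 + 2 = -5$)
$v = \frac{355}{248}$ ($v = - \frac{50}{-62} - \frac{5}{-8} = \left(-50\right) \left(- \frac{1}{62}\right) - - \frac{5}{8} = \frac{25}{31} + \frac{5}{8} = \frac{355}{248} \approx 1.4315$)
$V{\left(P,E \right)} = 4$ ($V{\left(P,E \right)} = 3 - \left(3 - 4\right) = 3 - -1 = 3 + 1 = 4$)
$- 71 v + V{\left(7,0 \right)} = \left(-71\right) \frac{355}{248} + 4 = - \frac{25205}{248} + 4 = - \frac{24213}{248}$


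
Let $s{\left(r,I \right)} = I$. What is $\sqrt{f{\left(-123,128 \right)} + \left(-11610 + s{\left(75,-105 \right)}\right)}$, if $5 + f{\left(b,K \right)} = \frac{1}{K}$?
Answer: $\frac{i \sqrt{3000318}}{16} \approx 108.26 i$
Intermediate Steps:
$f{\left(b,K \right)} = -5 + \frac{1}{K}$
$\sqrt{f{\left(-123,128 \right)} + \left(-11610 + s{\left(75,-105 \right)}\right)} = \sqrt{\left(-5 + \frac{1}{128}\right) - 11715} = \sqrt{- \frac{639}{128} - 11715} = \sqrt{- \frac{1500159}{128}} = \frac{i \sqrt{3000318}}{16}$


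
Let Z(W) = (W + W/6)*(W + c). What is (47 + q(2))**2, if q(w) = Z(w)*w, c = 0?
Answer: 28561/9 ≈ 3173.4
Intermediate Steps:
Z(W) = 7*W**2/6 (Z(W) = (W + W/6)*(W + 0) = (W + W*(1/6))*W = (W + W/6)*W = (7*W/6)*W = 7*W**2/6)
q(w) = 7*w**3/6 (q(w) = (7*w**2/6)*w = 7*w**3/6)
(47 + q(2))**2 = (47 + (7/6)*2**3)**2 = (47 + (7/6)*8)**2 = (47 + 28/3)**2 = (169/3)**2 = 28561/9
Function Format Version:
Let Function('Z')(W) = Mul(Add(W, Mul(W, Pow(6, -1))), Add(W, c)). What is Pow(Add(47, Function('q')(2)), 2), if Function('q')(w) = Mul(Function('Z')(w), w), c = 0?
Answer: Rational(28561, 9) ≈ 3173.4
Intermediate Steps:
Function('Z')(W) = Mul(Rational(7, 6), Pow(W, 2)) (Function('Z')(W) = Mul(Add(W, Mul(W, Pow(6, -1))), Add(W, 0)) = Mul(Add(W, Mul(W, Rational(1, 6))), W) = Mul(Add(W, Mul(Rational(1, 6), W)), W) = Mul(Mul(Rational(7, 6), W), W) = Mul(Rational(7, 6), Pow(W, 2)))
Function('q')(w) = Mul(Rational(7, 6), Pow(w, 3)) (Function('q')(w) = Mul(Mul(Rational(7, 6), Pow(w, 2)), w) = Mul(Rational(7, 6), Pow(w, 3)))
Pow(Add(47, Function('q')(2)), 2) = Pow(Add(47, Mul(Rational(7, 6), Pow(2, 3))), 2) = Pow(Add(47, Mul(Rational(7, 6), 8)), 2) = Pow(Add(47, Rational(28, 3)), 2) = Pow(Rational(169, 3), 2) = Rational(28561, 9)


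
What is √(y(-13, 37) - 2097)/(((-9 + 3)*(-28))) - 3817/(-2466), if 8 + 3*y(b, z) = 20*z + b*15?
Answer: 3817/2466 + I*√1918/168 ≈ 1.5479 + 0.26068*I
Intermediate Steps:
y(b, z) = -8/3 + 5*b + 20*z/3 (y(b, z) = -8/3 + (20*z + b*15)/3 = -8/3 + (20*z + 15*b)/3 = -8/3 + (15*b + 20*z)/3 = -8/3 + (5*b + 20*z/3) = -8/3 + 5*b + 20*z/3)
√(y(-13, 37) - 2097)/(((-9 + 3)*(-28))) - 3817/(-2466) = √((-8/3 + 5*(-13) + (20/3)*37) - 2097)/(((-9 + 3)*(-28))) - 3817/(-2466) = √((-8/3 - 65 + 740/3) - 2097)/((-6*(-28))) - 3817*(-1/2466) = √(179 - 2097)/168 + 3817/2466 = √(-1918)*(1/168) + 3817/2466 = (I*√1918)*(1/168) + 3817/2466 = I*√1918/168 + 3817/2466 = 3817/2466 + I*√1918/168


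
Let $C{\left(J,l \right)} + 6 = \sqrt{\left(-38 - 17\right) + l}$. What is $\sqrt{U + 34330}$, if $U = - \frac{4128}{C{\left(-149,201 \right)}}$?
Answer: $\frac{\sqrt{-210108 + 34330 \sqrt{146}}}{\sqrt{-6 + \sqrt{146}}} \approx 183.44$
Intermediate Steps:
$C{\left(J,l \right)} = -6 + \sqrt{-55 + l}$ ($C{\left(J,l \right)} = -6 + \sqrt{\left(-38 - 17\right) + l} = -6 + \sqrt{-55 + l}$)
$U = - \frac{4128}{-6 + \sqrt{146}}$ ($U = - \frac{4128}{-6 + \sqrt{-55 + 201}} = - \frac{4128}{-6 + \sqrt{146}} \approx -678.61$)
$\sqrt{U + 34330} = \sqrt{\left(- \frac{12384}{55} - \frac{2064 \sqrt{146}}{55}\right) + 34330} = \sqrt{\frac{1875766}{55} - \frac{2064 \sqrt{146}}{55}}$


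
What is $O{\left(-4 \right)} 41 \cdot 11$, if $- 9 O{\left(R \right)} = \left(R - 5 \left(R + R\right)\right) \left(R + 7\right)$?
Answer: $-5412$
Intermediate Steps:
$O{\left(R \right)} = R \left(7 + R\right)$ ($O{\left(R \right)} = - \frac{\left(R - 5 \left(R + R\right)\right) \left(R + 7\right)}{9} = - \frac{\left(R - 5 \cdot 2 R\right) \left(7 + R\right)}{9} = - \frac{\left(R - 10 R\right) \left(7 + R\right)}{9} = - \frac{- 9 R \left(7 + R\right)}{9} = - \frac{\left(-9\right) R \left(7 + R\right)}{9} = R \left(7 + R\right)$)
$O{\left(-4 \right)} 41 \cdot 11 = - 4 \left(7 - 4\right) 41 \cdot 11 = \left(-4\right) 3 \cdot 41 \cdot 11 = \left(-12\right) 41 \cdot 11 = \left(-492\right) 11 = -5412$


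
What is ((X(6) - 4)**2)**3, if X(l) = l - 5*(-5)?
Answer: 387420489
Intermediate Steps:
X(l) = 25 + l (X(l) = l + 25 = 25 + l)
((X(6) - 4)**2)**3 = (((25 + 6) - 4)**2)**3 = ((31 - 4)**2)**3 = (27**2)**3 = 729**3 = 387420489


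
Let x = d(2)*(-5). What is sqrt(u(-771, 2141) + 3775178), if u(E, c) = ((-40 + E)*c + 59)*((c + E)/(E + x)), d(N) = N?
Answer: sqrt(4160491699298)/781 ≈ 2611.7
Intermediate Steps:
x = -10 (x = 2*(-5) = -10)
u(E, c) = (59 + c*(-40 + E))*(E + c)/(-10 + E) (u(E, c) = ((-40 + E)*c + 59)*((c + E)/(E - 10)) = (c*(-40 + E) + 59)*((E + c)/(-10 + E)) = (59 + c*(-40 + E))*((E + c)/(-10 + E)) = (59 + c*(-40 + E))*(E + c)/(-10 + E))
sqrt(u(-771, 2141) + 3775178) = sqrt((-40*2141**2 + 59*(-771) + 59*2141 - 771*2141**2 + 2141*(-771)**2 - 40*(-771)*2141)/(-10 - 771) + 3775178) = sqrt((-40*4583881 - 45489 + 126319 - 771*4583881 + 2141*594441 + 66028440)/(-781) + 3775178) = sqrt(-(-183355240 - 45489 + 126319 - 3534172251 + 1272698181 + 66028440)/781 + 3775178) = sqrt(-1/781*(-2378720040) + 3775178) = sqrt(2378720040/781 + 3775178) = sqrt(5327134058/781) = sqrt(4160491699298)/781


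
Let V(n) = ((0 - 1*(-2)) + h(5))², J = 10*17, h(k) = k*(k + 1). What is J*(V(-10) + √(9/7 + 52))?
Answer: 174080 + 170*√2611/7 ≈ 1.7532e+5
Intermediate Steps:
h(k) = k*(1 + k)
J = 170
V(n) = 1024 (V(n) = ((0 - 1*(-2)) + 5*(1 + 5))² = ((0 + 2) + 5*6)² = (2 + 30)² = 32² = 1024)
J*(V(-10) + √(9/7 + 52)) = 170*(1024 + √(9/7 + 52)) = 170*(1024 + √(373/7)) = 170*(1024 + √2611/7) = 174080 + 170*√2611/7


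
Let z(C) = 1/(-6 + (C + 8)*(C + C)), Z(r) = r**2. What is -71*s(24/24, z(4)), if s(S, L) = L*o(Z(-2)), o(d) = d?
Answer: -142/45 ≈ -3.1556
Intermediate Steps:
z(C) = 1/(-6 + 2*C*(8 + C)) (z(C) = 1/(-6 + (8 + C)*(2*C)) = 1/(-6 + 2*C*(8 + C)))
s(S, L) = 4*L (s(S, L) = L*(-2)**2 = L*4 = 4*L)
-71*s(24/24, z(4)) = -284*1/(2*(-3 + 4**2 + 8*4)) = -284*1/(2*(-3 + 16 + 32)) = -284*(1/2)/45 = -284*(1/2)*(1/45) = -284/90 = -71*2/45 = -142/45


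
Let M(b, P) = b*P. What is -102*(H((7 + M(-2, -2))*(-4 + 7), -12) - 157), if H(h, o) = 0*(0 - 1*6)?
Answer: 16014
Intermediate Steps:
M(b, P) = P*b
H(h, o) = 0 (H(h, o) = 0*(0 - 6) = 0*(-6) = 0)
-102*(H((7 + M(-2, -2))*(-4 + 7), -12) - 157) = -102*(0 - 157) = -102*(-157) = 16014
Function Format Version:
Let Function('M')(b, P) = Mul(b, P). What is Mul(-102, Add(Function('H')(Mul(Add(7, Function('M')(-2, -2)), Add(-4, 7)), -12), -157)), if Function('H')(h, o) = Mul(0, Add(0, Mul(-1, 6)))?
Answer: 16014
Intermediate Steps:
Function('M')(b, P) = Mul(P, b)
Function('H')(h, o) = 0 (Function('H')(h, o) = Mul(0, Add(0, -6)) = Mul(0, -6) = 0)
Mul(-102, Add(Function('H')(Mul(Add(7, Function('M')(-2, -2)), Add(-4, 7)), -12), -157)) = Mul(-102, Add(0, -157)) = Mul(-102, -157) = 16014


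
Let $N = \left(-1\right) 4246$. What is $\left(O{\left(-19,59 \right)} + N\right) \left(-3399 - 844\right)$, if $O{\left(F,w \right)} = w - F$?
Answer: $17684824$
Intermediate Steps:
$N = -4246$
$\left(O{\left(-19,59 \right)} + N\right) \left(-3399 - 844\right) = \left(\left(59 - -19\right) - 4246\right) \left(-3399 - 844\right) = \left(\left(59 + 19\right) - 4246\right) \left(-4243\right) = \left(78 - 4246\right) \left(-4243\right) = \left(-4168\right) \left(-4243\right) = 17684824$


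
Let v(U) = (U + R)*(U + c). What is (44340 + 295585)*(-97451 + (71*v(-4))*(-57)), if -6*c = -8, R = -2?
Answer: -55136854775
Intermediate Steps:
c = 4/3 (c = -⅙*(-8) = 4/3 ≈ 1.3333)
v(U) = (-2 + U)*(4/3 + U) (v(U) = (U - 2)*(U + 4/3) = (-2 + U)*(4/3 + U))
(44340 + 295585)*(-97451 + (71*v(-4))*(-57)) = (44340 + 295585)*(-97451 + (71*(-8/3 + (-4)² - ⅔*(-4)))*(-57)) = 339925*(-97451 + (71*(-8/3 + 16 + 8/3))*(-57)) = 339925*(-97451 + (71*16)*(-57)) = 339925*(-97451 + 1136*(-57)) = 339925*(-97451 - 64752) = 339925*(-162203) = -55136854775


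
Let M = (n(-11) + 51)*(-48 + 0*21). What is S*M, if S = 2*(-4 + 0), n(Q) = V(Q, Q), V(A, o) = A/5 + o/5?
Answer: 89472/5 ≈ 17894.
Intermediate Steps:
V(A, o) = A/5 + o/5 (V(A, o) = A*(1/5) + o*(1/5) = A/5 + o/5)
n(Q) = 2*Q/5 (n(Q) = Q/5 + Q/5 = 2*Q/5)
S = -8 (S = 2*(-4) = -8)
M = -11184/5 (M = ((2/5)*(-11) + 51)*(-48 + 0*21) = (-22/5 + 51)*(-48 + 0) = (233/5)*(-48) = -11184/5 ≈ -2236.8)
S*M = -8*(-11184/5) = 89472/5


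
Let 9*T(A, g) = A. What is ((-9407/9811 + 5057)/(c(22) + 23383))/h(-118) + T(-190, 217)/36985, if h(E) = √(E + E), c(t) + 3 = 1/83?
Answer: -38/66573 - 686200010*I*√59/374426739103 ≈ -0.0005708 - 0.014077*I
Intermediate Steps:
T(A, g) = A/9
c(t) = -248/83 (c(t) = -3 + 1/83 = -248/83)
h(E) = √2*√E (h(E) = √(2*E) = √2*√E)
((-9407/9811 + 5057)/(c(22) + 23383))/h(-118) + T(-190, 217)/36985 = ((-9407/9811 + 5057)/(-248/83 + 23383))/((√2*√(-118))) + ((⅑)*(-190))/36985 = ((-9407*1/9811 + 5057)/(1940541/83))/((√2*(I*√118))) - 190/9*1/36985 = ((-9407/9811 + 5057)*(83/1940541))/((2*I*√59)) - 38/66573 = ((49604820/9811)*(83/1940541))*(-I*√59/118) - 38/66573 = 1372400020*(-I*√59/118)/6346215917 - 38/66573 = -686200010*I*√59/374426739103 - 38/66573 = -38/66573 - 686200010*I*√59/374426739103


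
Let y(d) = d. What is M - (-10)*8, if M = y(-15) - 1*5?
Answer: 60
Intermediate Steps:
M = -20 (M = -15 - 1*5 = -15 - 5 = -20)
M - (-10)*8 = -20 - (-10)*8 = -20 - 1*(-80) = -20 + 80 = 60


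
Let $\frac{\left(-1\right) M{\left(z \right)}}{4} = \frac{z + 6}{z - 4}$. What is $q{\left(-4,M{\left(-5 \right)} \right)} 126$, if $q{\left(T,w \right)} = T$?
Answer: $-504$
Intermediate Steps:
$M{\left(z \right)} = - \frac{4 \left(6 + z\right)}{-4 + z}$ ($M{\left(z \right)} = - 4 \frac{z + 6}{z - 4} = - 4 \frac{6 + z}{-4 + z} = - \frac{4 \left(6 + z\right)}{-4 + z}$)
$q{\left(-4,M{\left(-5 \right)} \right)} 126 = \left(-4\right) 126 = -504$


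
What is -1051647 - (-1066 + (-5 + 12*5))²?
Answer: -2073768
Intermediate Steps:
-1051647 - (-1066 + (-5 + 12*5))² = -1051647 - (-1066 + (-5 + 60))² = -1051647 - (-1066 + 55)² = -1051647 - 1*(-1011)² = -1051647 - 1*1022121 = -1051647 - 1022121 = -2073768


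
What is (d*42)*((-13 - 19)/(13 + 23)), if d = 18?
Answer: -672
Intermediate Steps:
(d*42)*((-13 - 19)/(13 + 23)) = (18*42)*((-13 - 19)/(13 + 23)) = 756*(-32/36) = 756*(-32*1/36) = 756*(-8/9) = -672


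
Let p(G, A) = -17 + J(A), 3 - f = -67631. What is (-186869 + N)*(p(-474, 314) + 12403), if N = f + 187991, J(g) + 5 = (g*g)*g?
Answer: 2129478172900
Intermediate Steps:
f = 67634 (f = 3 - 1*(-67631) = 3 + 67631 = 67634)
J(g) = -5 + g³ (J(g) = -5 + (g*g)*g = -5 + g²*g = -5 + g³)
p(G, A) = -22 + A³ (p(G, A) = -17 + (-5 + A³) = -22 + A³)
N = 255625 (N = 67634 + 187991 = 255625)
(-186869 + N)*(p(-474, 314) + 12403) = (-186869 + 255625)*((-22 + 314³) + 12403) = 68756*((-22 + 30959144) + 12403) = 68756*(30959122 + 12403) = 68756*30971525 = 2129478172900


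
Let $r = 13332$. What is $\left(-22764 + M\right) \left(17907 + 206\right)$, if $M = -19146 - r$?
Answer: $-1000598346$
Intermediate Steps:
$M = -32478$ ($M = -19146 - 13332 = -32478$)
$\left(-22764 + M\right) \left(17907 + 206\right) = \left(-22764 - 32478\right) \left(17907 + 206\right) = \left(-55242\right) 18113 = -1000598346$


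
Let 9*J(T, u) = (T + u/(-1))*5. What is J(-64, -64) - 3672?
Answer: -3672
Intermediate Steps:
J(T, u) = -5*u/9 + 5*T/9 (J(T, u) = ((T + u/(-1))*5)/9 = ((T + u*(-1))*5)/9 = ((T - u)*5)/9 = (-5*u + 5*T)/9 = -5*u/9 + 5*T/9)
J(-64, -64) - 3672 = (-5/9*(-64) + (5/9)*(-64)) - 3672 = (320/9 - 320/9) - 3672 = 0 - 3672 = -3672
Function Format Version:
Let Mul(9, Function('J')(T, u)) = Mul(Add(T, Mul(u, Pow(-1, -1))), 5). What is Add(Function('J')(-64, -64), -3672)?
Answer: -3672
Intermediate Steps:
Function('J')(T, u) = Add(Mul(Rational(-5, 9), u), Mul(Rational(5, 9), T)) (Function('J')(T, u) = Mul(Rational(1, 9), Mul(Add(T, Mul(u, Pow(-1, -1))), 5)) = Mul(Rational(1, 9), Mul(Add(T, Mul(u, -1)), 5)) = Mul(Rational(1, 9), Mul(Add(T, Mul(-1, u)), 5)) = Mul(Rational(1, 9), Add(Mul(-5, u), Mul(5, T))) = Add(Mul(Rational(-5, 9), u), Mul(Rational(5, 9), T)))
Add(Function('J')(-64, -64), -3672) = Add(Add(Mul(Rational(-5, 9), -64), Mul(Rational(5, 9), -64)), -3672) = Add(Add(Rational(320, 9), Rational(-320, 9)), -3672) = Add(0, -3672) = -3672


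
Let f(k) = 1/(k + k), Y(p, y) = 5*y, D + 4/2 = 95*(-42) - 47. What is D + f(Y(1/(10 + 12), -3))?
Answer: -121171/30 ≈ -4039.0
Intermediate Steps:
D = -4039 (D = -2 + (95*(-42) - 47) = -2 + (-3990 - 47) = -2 - 4037 = -4039)
f(k) = 1/(2*k)
D + f(Y(1/(10 + 12), -3)) = -4039 + 1/(2*((5*(-3)))) = -4039 + (½)/(-15) = -4039 + (½)*(-1/15) = -4039 - 1/30 = -121171/30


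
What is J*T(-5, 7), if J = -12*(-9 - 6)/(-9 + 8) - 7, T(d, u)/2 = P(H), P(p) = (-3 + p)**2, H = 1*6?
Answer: -3366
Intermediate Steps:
H = 6
T(d, u) = 18 (T(d, u) = 2*(-3 + 6)**2 = 2*3**2 = 2*9 = 18)
J = -187 (J = -(-180)/(-1) - 7 = -(-180)*(-1) - 7 = -12*15 - 7 = -180 - 7 = -187)
J*T(-5, 7) = -187*18 = -3366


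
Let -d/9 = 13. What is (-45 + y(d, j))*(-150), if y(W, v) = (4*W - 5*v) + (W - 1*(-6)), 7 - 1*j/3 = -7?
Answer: 125100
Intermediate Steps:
d = -117 (d = -9*13 = -117)
j = 42 (j = 21 - 3*(-7) = 21 + 21 = 42)
y(W, v) = 6 - 5*v + 5*W (y(W, v) = (-5*v + 4*W) + (W + 6) = (-5*v + 4*W) + (6 + W) = 6 - 5*v + 5*W)
(-45 + y(d, j))*(-150) = (-45 + (6 - 5*42 + 5*(-117)))*(-150) = (-45 + (6 - 210 - 585))*(-150) = (-45 - 789)*(-150) = -834*(-150) = 125100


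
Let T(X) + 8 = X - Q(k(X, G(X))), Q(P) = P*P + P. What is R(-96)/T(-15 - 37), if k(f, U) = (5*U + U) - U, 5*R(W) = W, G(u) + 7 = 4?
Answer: 16/225 ≈ 0.071111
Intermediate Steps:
G(u) = -3 (G(u) = -7 + 4 = -3)
R(W) = W/5
k(f, U) = 5*U (k(f, U) = 6*U - U = 5*U)
Q(P) = P + P**2 (Q(P) = P**2 + P = P + P**2)
T(X) = -218 + X (T(X) = -8 + (X - 5*(-3)*(1 + 5*(-3))) = -8 + (X - (-15)*(1 - 15)) = -8 + (X - (-15)*(-14)) = -8 + (X - 1*210) = -8 + (X - 210) = -8 + (-210 + X) = -218 + X)
R(-96)/T(-15 - 37) = ((1/5)*(-96))/(-218 + (-15 - 37)) = -96/(5*(-218 - 52)) = -96/5/(-270) = -96/5*(-1/270) = 16/225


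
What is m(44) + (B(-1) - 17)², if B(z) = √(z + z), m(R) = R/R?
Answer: 288 - 34*I*√2 ≈ 288.0 - 48.083*I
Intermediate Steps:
m(R) = 1
B(z) = √2*√z (B(z) = √(2*z) = √2*√z)
m(44) + (B(-1) - 17)² = 1 + (√2*√(-1) - 17)² = 1 + (√2*I - 17)² = 1 + (I*√2 - 17)² = 1 + (-17 + I*√2)²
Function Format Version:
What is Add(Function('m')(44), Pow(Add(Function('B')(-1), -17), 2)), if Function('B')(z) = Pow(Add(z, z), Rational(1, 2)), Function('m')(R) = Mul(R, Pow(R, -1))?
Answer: Add(288, Mul(-34, I, Pow(2, Rational(1, 2)))) ≈ Add(288.00, Mul(-48.083, I))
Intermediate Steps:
Function('m')(R) = 1
Function('B')(z) = Mul(Pow(2, Rational(1, 2)), Pow(z, Rational(1, 2))) (Function('B')(z) = Pow(Mul(2, z), Rational(1, 2)) = Mul(Pow(2, Rational(1, 2)), Pow(z, Rational(1, 2))))
Add(Function('m')(44), Pow(Add(Function('B')(-1), -17), 2)) = Add(1, Pow(Add(Mul(Pow(2, Rational(1, 2)), Pow(-1, Rational(1, 2))), -17), 2)) = Add(1, Pow(Add(Mul(Pow(2, Rational(1, 2)), I), -17), 2)) = Add(1, Pow(Add(Mul(I, Pow(2, Rational(1, 2))), -17), 2)) = Add(1, Pow(Add(-17, Mul(I, Pow(2, Rational(1, 2)))), 2))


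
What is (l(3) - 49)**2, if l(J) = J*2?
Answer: 1849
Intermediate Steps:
l(J) = 2*J
(l(3) - 49)**2 = (2*3 - 49)**2 = (6 - 49)**2 = (-43)**2 = 1849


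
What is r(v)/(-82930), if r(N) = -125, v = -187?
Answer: 25/16586 ≈ 0.0015073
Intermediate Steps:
r(v)/(-82930) = -125/(-82930) = -125*(-1/82930) = 25/16586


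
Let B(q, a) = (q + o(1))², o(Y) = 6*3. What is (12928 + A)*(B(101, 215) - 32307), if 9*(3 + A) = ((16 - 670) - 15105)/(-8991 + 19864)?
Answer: -2550089571004/10873 ≈ -2.3453e+8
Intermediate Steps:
o(Y) = 18
A = -34370/10873 (A = -3 + (((16 - 670) - 15105)/(-8991 + 19864))/9 = -3 + ((-654 - 15105)/10873)/9 = -3 + (-15759*1/10873)/9 = -3 + (⅑)*(-15759/10873) = -3 - 1751/10873 = -34370/10873 ≈ -3.1610)
B(q, a) = (18 + q)² (B(q, a) = (q + 18)² = (18 + q)²)
(12928 + A)*(B(101, 215) - 32307) = (12928 - 34370/10873)*((18 + 101)² - 32307) = 140531774*(119² - 32307)/10873 = 140531774*(14161 - 32307)/10873 = (140531774/10873)*(-18146) = -2550089571004/10873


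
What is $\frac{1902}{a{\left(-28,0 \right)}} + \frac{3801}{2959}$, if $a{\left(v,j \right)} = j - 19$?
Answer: $- \frac{5555799}{56221} \approx -98.821$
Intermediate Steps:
$a{\left(v,j \right)} = -19 + j$ ($a{\left(v,j \right)} = j - 19 = -19 + j$)
$\frac{1902}{a{\left(-28,0 \right)}} + \frac{3801}{2959} = \frac{1902}{-19 + 0} + \frac{3801}{2959} = \frac{1902}{-19} + 3801 \cdot \frac{1}{2959} = 1902 \left(- \frac{1}{19}\right) + \frac{3801}{2959} = - \frac{1902}{19} + \frac{3801}{2959} = - \frac{5555799}{56221}$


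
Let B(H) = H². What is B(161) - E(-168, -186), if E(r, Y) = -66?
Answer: 25987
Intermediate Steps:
B(161) - E(-168, -186) = 161² - 1*(-66) = 25921 + 66 = 25987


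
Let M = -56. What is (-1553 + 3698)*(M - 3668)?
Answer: -7987980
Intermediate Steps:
(-1553 + 3698)*(M - 3668) = (-1553 + 3698)*(-56 - 3668) = 2145*(-3724) = -7987980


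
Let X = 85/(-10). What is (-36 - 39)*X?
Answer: 1275/2 ≈ 637.50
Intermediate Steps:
X = -17/2 (X = 85*(-⅒) = -17/2 ≈ -8.5000)
(-36 - 39)*X = (-36 - 39)*(-17/2) = -75*(-17/2) = 1275/2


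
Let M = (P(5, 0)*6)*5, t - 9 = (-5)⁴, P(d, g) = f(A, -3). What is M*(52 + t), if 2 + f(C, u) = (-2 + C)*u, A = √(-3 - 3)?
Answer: 82320 - 61740*I*√6 ≈ 82320.0 - 1.5123e+5*I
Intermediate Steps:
A = I*√6 (A = √(-6) = I*√6 ≈ 2.4495*I)
f(C, u) = -2 + u*(-2 + C) (f(C, u) = -2 + (-2 + C)*u = -2 + u*(-2 + C))
P(d, g) = 4 - 3*I*√6 (P(d, g) = -2 - 2*(-3) + (I*√6)*(-3) = -2 + 6 - 3*I*√6 = 4 - 3*I*√6)
t = 634 (t = 9 + (-5)⁴ = 9 + 625 = 634)
M = 120 - 90*I*√6 (M = ((4 - 3*I*√6)*6)*5 = (24 - 18*I*√6)*5 = 120 - 90*I*√6 ≈ 120.0 - 220.45*I)
M*(52 + t) = (120 - 90*I*√6)*(52 + 634) = (120 - 90*I*√6)*686 = 82320 - 61740*I*√6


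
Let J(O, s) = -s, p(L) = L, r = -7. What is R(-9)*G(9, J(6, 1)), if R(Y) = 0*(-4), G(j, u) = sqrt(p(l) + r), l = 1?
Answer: 0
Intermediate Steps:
G(j, u) = I*sqrt(6) (G(j, u) = sqrt(1 - 7) = sqrt(-6) = I*sqrt(6))
R(Y) = 0
R(-9)*G(9, J(6, 1)) = 0*(I*sqrt(6)) = 0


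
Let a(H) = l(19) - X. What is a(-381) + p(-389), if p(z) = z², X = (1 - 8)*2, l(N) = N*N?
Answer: 151696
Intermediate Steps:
l(N) = N²
X = -14 (X = -7*2 = -14)
a(H) = 375 (a(H) = 19² - 1*(-14) = 361 + 14 = 375)
a(-381) + p(-389) = 375 + (-389)² = 375 + 151321 = 151696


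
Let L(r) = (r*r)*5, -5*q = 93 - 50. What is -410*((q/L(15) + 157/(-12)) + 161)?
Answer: -136446073/2250 ≈ -60643.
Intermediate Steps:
q = -43/5 (q = -(93 - 50)/5 = -⅕*43 = -43/5 ≈ -8.6000)
L(r) = 5*r² (L(r) = r²*5 = 5*r²)
-410*((q/L(15) + 157/(-12)) + 161) = -410*((-43/(5*(5*15²)) + 157/(-12)) + 161) = -410*((-43/(5*(5*225)) + 157*(-1/12)) + 161) = -410*((-43/5/1125 - 157/12) + 161) = -410*((-43/5*1/1125 - 157/12) + 161) = -410*((-43/5625 - 157/12) + 161) = -410*(-294547/22500 + 161) = -410*3327953/22500 = -136446073/2250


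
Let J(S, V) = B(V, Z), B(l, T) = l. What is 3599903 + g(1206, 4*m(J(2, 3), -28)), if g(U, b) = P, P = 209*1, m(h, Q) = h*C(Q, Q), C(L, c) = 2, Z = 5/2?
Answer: 3600112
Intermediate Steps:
Z = 5/2 (Z = 5*(½) = 5/2 ≈ 2.5000)
J(S, V) = V
m(h, Q) = 2*h (m(h, Q) = h*2 = 2*h)
P = 209
g(U, b) = 209
3599903 + g(1206, 4*m(J(2, 3), -28)) = 3599903 + 209 = 3600112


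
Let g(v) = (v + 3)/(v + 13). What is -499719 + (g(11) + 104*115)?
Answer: -5853101/12 ≈ -4.8776e+5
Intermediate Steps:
g(v) = (3 + v)/(13 + v)
-499719 + (g(11) + 104*115) = -499719 + ((3 + 11)/(13 + 11) + 104*115) = -499719 + (14/24 + 11960) = -499719 + ((1/24)*14 + 11960) = -499719 + (7/12 + 11960) = -499719 + 143527/12 = -5853101/12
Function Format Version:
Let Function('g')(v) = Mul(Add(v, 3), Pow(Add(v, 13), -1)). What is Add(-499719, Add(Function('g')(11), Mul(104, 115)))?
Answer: Rational(-5853101, 12) ≈ -4.8776e+5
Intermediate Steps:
Function('g')(v) = Mul(Pow(Add(13, v), -1), Add(3, v)) (Function('g')(v) = Mul(Add(3, v), Pow(Add(13, v), -1)) = Mul(Pow(Add(13, v), -1), Add(3, v)))
Add(-499719, Add(Function('g')(11), Mul(104, 115))) = Add(-499719, Add(Mul(Pow(Add(13, 11), -1), Add(3, 11)), Mul(104, 115))) = Add(-499719, Add(Mul(Pow(24, -1), 14), 11960)) = Add(-499719, Add(Mul(Rational(1, 24), 14), 11960)) = Add(-499719, Add(Rational(7, 12), 11960)) = Add(-499719, Rational(143527, 12)) = Rational(-5853101, 12)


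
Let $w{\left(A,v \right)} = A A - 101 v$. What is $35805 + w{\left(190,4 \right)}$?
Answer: $71501$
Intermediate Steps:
$w{\left(A,v \right)} = A^{2} - 101 v$
$35805 + w{\left(190,4 \right)} = 35805 + \left(190^{2} - 404\right) = 35805 + \left(36100 - 404\right) = 35805 + 35696 = 71501$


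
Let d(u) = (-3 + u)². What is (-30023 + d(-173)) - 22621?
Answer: -21668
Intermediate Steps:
(-30023 + d(-173)) - 22621 = (-30023 + (-3 - 173)²) - 22621 = (-30023 + (-176)²) - 22621 = (-30023 + 30976) - 22621 = 953 - 22621 = -21668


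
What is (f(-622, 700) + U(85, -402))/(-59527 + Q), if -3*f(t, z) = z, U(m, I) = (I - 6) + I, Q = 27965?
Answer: 1565/47343 ≈ 0.033057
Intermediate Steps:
U(m, I) = -6 + 2*I (U(m, I) = (-6 + I) + I = -6 + 2*I)
f(t, z) = -z/3
(f(-622, 700) + U(85, -402))/(-59527 + Q) = (-1/3*700 + (-6 + 2*(-402)))/(-59527 + 27965) = (-700/3 + (-6 - 804))/(-31562) = (-700/3 - 810)*(-1/31562) = -3130/3*(-1/31562) = 1565/47343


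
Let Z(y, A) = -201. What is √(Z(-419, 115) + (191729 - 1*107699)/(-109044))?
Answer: I*√66643676346/18174 ≈ 14.205*I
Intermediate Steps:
√(Z(-419, 115) + (191729 - 1*107699)/(-109044)) = √(-201 + (191729 - 1*107699)/(-109044)) = √(-201 + (191729 - 107699)*(-1/109044)) = √(-201 + 84030*(-1/109044)) = √(-201 - 14005/18174) = √(-3666979/18174) = I*√66643676346/18174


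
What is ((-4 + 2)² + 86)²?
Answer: 8100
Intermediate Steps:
((-4 + 2)² + 86)² = ((-2)² + 86)² = (4 + 86)² = 90² = 8100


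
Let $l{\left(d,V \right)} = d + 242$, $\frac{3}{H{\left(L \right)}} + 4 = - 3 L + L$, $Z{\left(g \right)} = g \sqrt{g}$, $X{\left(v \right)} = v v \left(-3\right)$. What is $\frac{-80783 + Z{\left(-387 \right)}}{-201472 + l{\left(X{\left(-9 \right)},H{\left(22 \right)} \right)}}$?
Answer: $\frac{80783}{201473} + \frac{1161 i \sqrt{43}}{201473} \approx 0.40096 + 0.037788 i$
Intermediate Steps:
$X{\left(v \right)} = - 3 v^{2}$ ($X{\left(v \right)} = v^{2} \left(-3\right) = - 3 v^{2}$)
$Z{\left(g \right)} = g^{\frac{3}{2}}$
$H{\left(L \right)} = \frac{3}{-4 - 2 L}$ ($H{\left(L \right)} = \frac{3}{-4 + \left(- 3 L + L\right)} = \frac{3}{-4 - 2 L}$)
$l{\left(d,V \right)} = 242 + d$
$\frac{-80783 + Z{\left(-387 \right)}}{-201472 + l{\left(X{\left(-9 \right)},H{\left(22 \right)} \right)}} = \frac{-80783 + \left(-387\right)^{\frac{3}{2}}}{-201472 + \left(242 - 3 \left(-9\right)^{2}\right)} = \frac{-80783 - 1161 i \sqrt{43}}{-201472 + \left(242 - 243\right)} = \frac{-80783 - 1161 i \sqrt{43}}{-201472 - 1} = \frac{-80783 - 1161 i \sqrt{43}}{-201473} = \left(-80783 - 1161 i \sqrt{43}\right) \left(- \frac{1}{201473}\right) = \frac{80783}{201473} + \frac{1161 i \sqrt{43}}{201473}$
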